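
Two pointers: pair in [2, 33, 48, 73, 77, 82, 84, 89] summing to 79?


lo=0(2)+hi=7(89)=91
lo=0(2)+hi=6(84)=86
lo=0(2)+hi=5(82)=84
lo=0(2)+hi=4(77)=79

Yes: 2+77=79


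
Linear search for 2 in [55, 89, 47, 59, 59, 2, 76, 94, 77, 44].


i=0: 55!=2
i=1: 89!=2
i=2: 47!=2
i=3: 59!=2
i=4: 59!=2
i=5: 2==2 found!

Found at 5, 6 comps


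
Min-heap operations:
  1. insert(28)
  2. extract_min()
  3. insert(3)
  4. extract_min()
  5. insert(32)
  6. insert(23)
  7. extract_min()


insert(28) -> [28]
extract_min()->28, []
insert(3) -> [3]
extract_min()->3, []
insert(32) -> [32]
insert(23) -> [23, 32]
extract_min()->23, [32]

Final heap: [32]


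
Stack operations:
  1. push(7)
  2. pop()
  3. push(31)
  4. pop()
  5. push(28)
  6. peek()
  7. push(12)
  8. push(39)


push(7) -> [7]
pop()->7, []
push(31) -> [31]
pop()->31, []
push(28) -> [28]
peek()->28
push(12) -> [28, 12]
push(39) -> [28, 12, 39]

Final stack: [28, 12, 39]


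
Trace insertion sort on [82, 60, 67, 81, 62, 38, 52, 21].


Initial: [82, 60, 67, 81, 62, 38, 52, 21]
Insert 60: [60, 82, 67, 81, 62, 38, 52, 21]
Insert 67: [60, 67, 82, 81, 62, 38, 52, 21]
Insert 81: [60, 67, 81, 82, 62, 38, 52, 21]
Insert 62: [60, 62, 67, 81, 82, 38, 52, 21]
Insert 38: [38, 60, 62, 67, 81, 82, 52, 21]
Insert 52: [38, 52, 60, 62, 67, 81, 82, 21]
Insert 21: [21, 38, 52, 60, 62, 67, 81, 82]

Sorted: [21, 38, 52, 60, 62, 67, 81, 82]


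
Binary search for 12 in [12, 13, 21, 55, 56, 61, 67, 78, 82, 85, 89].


Step 1: lo=0, hi=10, mid=5, val=61
Step 2: lo=0, hi=4, mid=2, val=21
Step 3: lo=0, hi=1, mid=0, val=12

Found at index 0


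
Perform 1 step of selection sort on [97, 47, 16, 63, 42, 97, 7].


Initial: [97, 47, 16, 63, 42, 97, 7]
Step 1: min=7 at 6
  Swap: [7, 47, 16, 63, 42, 97, 97]

After 1 step: [7, 47, 16, 63, 42, 97, 97]


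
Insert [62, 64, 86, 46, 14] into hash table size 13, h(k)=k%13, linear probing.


Insert 62: h=10 -> slot 10
Insert 64: h=12 -> slot 12
Insert 86: h=8 -> slot 8
Insert 46: h=7 -> slot 7
Insert 14: h=1 -> slot 1

Table: [None, 14, None, None, None, None, None, 46, 86, None, 62, None, 64]


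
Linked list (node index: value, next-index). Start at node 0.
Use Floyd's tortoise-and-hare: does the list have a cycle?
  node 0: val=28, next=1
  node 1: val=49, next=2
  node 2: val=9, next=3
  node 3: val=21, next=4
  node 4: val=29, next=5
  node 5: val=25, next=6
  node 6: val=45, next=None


Floyd's tortoise (slow, +1) and hare (fast, +2):
  init: slow=0, fast=0
  step 1: slow=1, fast=2
  step 2: slow=2, fast=4
  step 3: slow=3, fast=6
  step 4: fast -> None, no cycle

Cycle: no


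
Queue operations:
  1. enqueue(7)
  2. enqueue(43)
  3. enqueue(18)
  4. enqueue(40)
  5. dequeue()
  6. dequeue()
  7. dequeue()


enqueue(7) -> [7]
enqueue(43) -> [7, 43]
enqueue(18) -> [7, 43, 18]
enqueue(40) -> [7, 43, 18, 40]
dequeue()->7, [43, 18, 40]
dequeue()->43, [18, 40]
dequeue()->18, [40]

Final queue: [40]


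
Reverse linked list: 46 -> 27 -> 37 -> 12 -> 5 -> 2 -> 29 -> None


Step 1: curr=46, set curr.next=prev(None) | reversed so far: 46
Step 2: curr=27, set curr.next=prev(46) | reversed so far: 27 -> 46
Step 3: curr=37, set curr.next=prev(27) | reversed so far: 37 -> 27 -> 46
Step 4: curr=12, set curr.next=prev(37) | reversed so far: 12 -> 37 -> 27 -> 46
Step 5: curr=5, set curr.next=prev(12) | reversed so far: 5 -> 12 -> 37 -> 27 -> 46
Step 6: curr=2, set curr.next=prev(5) | reversed so far: 2 -> 5 -> 12 -> 37 -> 27 -> 46
Step 7: curr=29, set curr.next=prev(2) | reversed so far: 29 -> 2 -> 5 -> 12 -> 37 -> 27 -> 46

29 -> 2 -> 5 -> 12 -> 37 -> 27 -> 46 -> None


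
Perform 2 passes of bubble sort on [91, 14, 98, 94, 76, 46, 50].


Initial: [91, 14, 98, 94, 76, 46, 50]
Pass 1: [14, 91, 94, 76, 46, 50, 98] (5 swaps)
Pass 2: [14, 91, 76, 46, 50, 94, 98] (3 swaps)

After 2 passes: [14, 91, 76, 46, 50, 94, 98]


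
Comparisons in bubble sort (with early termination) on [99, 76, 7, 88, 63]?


Algorithm: bubble sort (with early termination)
Input: [99, 76, 7, 88, 63]
Sorted: [7, 63, 76, 88, 99]

10


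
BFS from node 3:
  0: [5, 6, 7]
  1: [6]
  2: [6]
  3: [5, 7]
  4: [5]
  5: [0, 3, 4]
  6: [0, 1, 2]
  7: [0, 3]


Visit 3, enqueue [5, 7]
Visit 5, enqueue [0, 4]
Visit 7, enqueue []
Visit 0, enqueue [6]
Visit 4, enqueue []
Visit 6, enqueue [1, 2]
Visit 1, enqueue []
Visit 2, enqueue []

BFS order: [3, 5, 7, 0, 4, 6, 1, 2]


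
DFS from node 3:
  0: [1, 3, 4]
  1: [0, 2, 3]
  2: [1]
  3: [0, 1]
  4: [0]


Visit 3, push [1, 0]
Visit 0, push [4, 1]
Visit 1, push [2]
Visit 2, push []
Visit 4, push []

DFS order: [3, 0, 1, 2, 4]


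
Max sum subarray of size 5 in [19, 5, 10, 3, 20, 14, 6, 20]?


[0:5]: 57
[1:6]: 52
[2:7]: 53
[3:8]: 63

Max: 63 at [3:8]


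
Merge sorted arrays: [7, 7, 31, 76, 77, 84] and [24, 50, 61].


Take 7 from A
Take 7 from A
Take 24 from B
Take 31 from A
Take 50 from B
Take 61 from B

Merged: [7, 7, 24, 31, 50, 61, 76, 77, 84]


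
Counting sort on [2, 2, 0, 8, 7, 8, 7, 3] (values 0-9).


Input: [2, 2, 0, 8, 7, 8, 7, 3]
Counts: [1, 0, 2, 1, 0, 0, 0, 2, 2, 0]

Sorted: [0, 2, 2, 3, 7, 7, 8, 8]


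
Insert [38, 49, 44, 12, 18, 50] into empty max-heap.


Insert 38: [38]
Insert 49: [49, 38]
Insert 44: [49, 38, 44]
Insert 12: [49, 38, 44, 12]
Insert 18: [49, 38, 44, 12, 18]
Insert 50: [50, 38, 49, 12, 18, 44]

Final heap: [50, 38, 49, 12, 18, 44]


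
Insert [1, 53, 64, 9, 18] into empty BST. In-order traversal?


Insert 1: root
Insert 53: R from 1
Insert 64: R from 1 -> R from 53
Insert 9: R from 1 -> L from 53
Insert 18: R from 1 -> L from 53 -> R from 9

In-order: [1, 9, 18, 53, 64]


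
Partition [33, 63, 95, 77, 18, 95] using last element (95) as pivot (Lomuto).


Pivot: 95
  33 <= 95: advance i (no swap)
  63 <= 95: advance i (no swap)
  95 <= 95: advance i (no swap)
  77 <= 95: advance i (no swap)
  18 <= 95: advance i (no swap)
Place pivot at 5: [33, 63, 95, 77, 18, 95]

Partitioned: [33, 63, 95, 77, 18, 95]


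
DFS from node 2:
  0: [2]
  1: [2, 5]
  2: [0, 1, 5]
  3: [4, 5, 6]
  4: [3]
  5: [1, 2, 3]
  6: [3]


Visit 2, push [5, 1, 0]
Visit 0, push []
Visit 1, push [5]
Visit 5, push [3]
Visit 3, push [6, 4]
Visit 4, push []
Visit 6, push []

DFS order: [2, 0, 1, 5, 3, 4, 6]


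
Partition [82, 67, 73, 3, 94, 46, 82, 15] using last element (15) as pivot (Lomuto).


Pivot: 15
  3 <= 15: swap -> [3, 67, 73, 82, 94, 46, 82, 15]
Place pivot at 1: [3, 15, 73, 82, 94, 46, 82, 67]

Partitioned: [3, 15, 73, 82, 94, 46, 82, 67]


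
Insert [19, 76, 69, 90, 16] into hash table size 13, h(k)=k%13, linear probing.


Insert 19: h=6 -> slot 6
Insert 76: h=11 -> slot 11
Insert 69: h=4 -> slot 4
Insert 90: h=12 -> slot 12
Insert 16: h=3 -> slot 3

Table: [None, None, None, 16, 69, None, 19, None, None, None, None, 76, 90]


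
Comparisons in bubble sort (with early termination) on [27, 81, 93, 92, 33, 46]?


Algorithm: bubble sort (with early termination)
Input: [27, 81, 93, 92, 33, 46]
Sorted: [27, 33, 46, 81, 92, 93]

14


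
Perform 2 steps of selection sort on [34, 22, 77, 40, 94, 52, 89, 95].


Initial: [34, 22, 77, 40, 94, 52, 89, 95]
Step 1: min=22 at 1
  Swap: [22, 34, 77, 40, 94, 52, 89, 95]
Step 2: min=34 at 1
  Swap: [22, 34, 77, 40, 94, 52, 89, 95]

After 2 steps: [22, 34, 77, 40, 94, 52, 89, 95]


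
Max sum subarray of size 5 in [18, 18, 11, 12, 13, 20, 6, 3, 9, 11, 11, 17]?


[0:5]: 72
[1:6]: 74
[2:7]: 62
[3:8]: 54
[4:9]: 51
[5:10]: 49
[6:11]: 40
[7:12]: 51

Max: 74 at [1:6]


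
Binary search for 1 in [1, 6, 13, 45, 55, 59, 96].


Step 1: lo=0, hi=6, mid=3, val=45
Step 2: lo=0, hi=2, mid=1, val=6
Step 3: lo=0, hi=0, mid=0, val=1

Found at index 0


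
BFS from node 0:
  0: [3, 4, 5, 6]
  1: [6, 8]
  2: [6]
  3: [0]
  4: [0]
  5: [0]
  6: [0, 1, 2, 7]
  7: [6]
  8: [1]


Visit 0, enqueue [3, 4, 5, 6]
Visit 3, enqueue []
Visit 4, enqueue []
Visit 5, enqueue []
Visit 6, enqueue [1, 2, 7]
Visit 1, enqueue [8]
Visit 2, enqueue []
Visit 7, enqueue []
Visit 8, enqueue []

BFS order: [0, 3, 4, 5, 6, 1, 2, 7, 8]


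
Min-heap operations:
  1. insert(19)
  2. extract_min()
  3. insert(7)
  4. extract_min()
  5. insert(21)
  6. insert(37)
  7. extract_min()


insert(19) -> [19]
extract_min()->19, []
insert(7) -> [7]
extract_min()->7, []
insert(21) -> [21]
insert(37) -> [21, 37]
extract_min()->21, [37]

Final heap: [37]


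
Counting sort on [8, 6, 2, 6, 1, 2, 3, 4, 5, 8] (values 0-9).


Input: [8, 6, 2, 6, 1, 2, 3, 4, 5, 8]
Counts: [0, 1, 2, 1, 1, 1, 2, 0, 2, 0]

Sorted: [1, 2, 2, 3, 4, 5, 6, 6, 8, 8]


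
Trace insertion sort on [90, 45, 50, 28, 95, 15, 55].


Initial: [90, 45, 50, 28, 95, 15, 55]
Insert 45: [45, 90, 50, 28, 95, 15, 55]
Insert 50: [45, 50, 90, 28, 95, 15, 55]
Insert 28: [28, 45, 50, 90, 95, 15, 55]
Insert 95: [28, 45, 50, 90, 95, 15, 55]
Insert 15: [15, 28, 45, 50, 90, 95, 55]
Insert 55: [15, 28, 45, 50, 55, 90, 95]

Sorted: [15, 28, 45, 50, 55, 90, 95]


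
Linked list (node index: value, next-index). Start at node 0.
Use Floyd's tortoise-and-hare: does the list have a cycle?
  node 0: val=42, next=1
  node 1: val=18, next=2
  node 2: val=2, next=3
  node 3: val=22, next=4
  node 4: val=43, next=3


Floyd's tortoise (slow, +1) and hare (fast, +2):
  init: slow=0, fast=0
  step 1: slow=1, fast=2
  step 2: slow=2, fast=4
  step 3: slow=3, fast=4
  step 4: slow=4, fast=4
  slow == fast at node 4: cycle detected

Cycle: yes


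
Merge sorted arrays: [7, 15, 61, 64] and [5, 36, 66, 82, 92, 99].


Take 5 from B
Take 7 from A
Take 15 from A
Take 36 from B
Take 61 from A
Take 64 from A

Merged: [5, 7, 15, 36, 61, 64, 66, 82, 92, 99]


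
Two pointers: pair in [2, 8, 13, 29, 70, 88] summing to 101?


lo=0(2)+hi=5(88)=90
lo=1(8)+hi=5(88)=96
lo=2(13)+hi=5(88)=101

Yes: 13+88=101


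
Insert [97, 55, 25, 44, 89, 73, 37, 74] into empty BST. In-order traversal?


Insert 97: root
Insert 55: L from 97
Insert 25: L from 97 -> L from 55
Insert 44: L from 97 -> L from 55 -> R from 25
Insert 89: L from 97 -> R from 55
Insert 73: L from 97 -> R from 55 -> L from 89
Insert 37: L from 97 -> L from 55 -> R from 25 -> L from 44
Insert 74: L from 97 -> R from 55 -> L from 89 -> R from 73

In-order: [25, 37, 44, 55, 73, 74, 89, 97]


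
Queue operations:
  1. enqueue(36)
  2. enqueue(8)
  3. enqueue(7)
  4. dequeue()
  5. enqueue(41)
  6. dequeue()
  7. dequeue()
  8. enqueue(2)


enqueue(36) -> [36]
enqueue(8) -> [36, 8]
enqueue(7) -> [36, 8, 7]
dequeue()->36, [8, 7]
enqueue(41) -> [8, 7, 41]
dequeue()->8, [7, 41]
dequeue()->7, [41]
enqueue(2) -> [41, 2]

Final queue: [41, 2]


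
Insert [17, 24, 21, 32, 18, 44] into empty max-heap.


Insert 17: [17]
Insert 24: [24, 17]
Insert 21: [24, 17, 21]
Insert 32: [32, 24, 21, 17]
Insert 18: [32, 24, 21, 17, 18]
Insert 44: [44, 24, 32, 17, 18, 21]

Final heap: [44, 24, 32, 17, 18, 21]


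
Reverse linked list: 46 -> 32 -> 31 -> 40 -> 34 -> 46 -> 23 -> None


Step 1: curr=46, set curr.next=prev(None) | reversed so far: 46
Step 2: curr=32, set curr.next=prev(46) | reversed so far: 32 -> 46
Step 3: curr=31, set curr.next=prev(32) | reversed so far: 31 -> 32 -> 46
Step 4: curr=40, set curr.next=prev(31) | reversed so far: 40 -> 31 -> 32 -> 46
Step 5: curr=34, set curr.next=prev(40) | reversed so far: 34 -> 40 -> 31 -> 32 -> 46
Step 6: curr=46, set curr.next=prev(34) | reversed so far: 46 -> 34 -> 40 -> 31 -> 32 -> 46
Step 7: curr=23, set curr.next=prev(46) | reversed so far: 23 -> 46 -> 34 -> 40 -> 31 -> 32 -> 46

23 -> 46 -> 34 -> 40 -> 31 -> 32 -> 46 -> None


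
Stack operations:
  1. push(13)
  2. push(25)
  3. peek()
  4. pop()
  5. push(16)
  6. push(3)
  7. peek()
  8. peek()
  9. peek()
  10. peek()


push(13) -> [13]
push(25) -> [13, 25]
peek()->25
pop()->25, [13]
push(16) -> [13, 16]
push(3) -> [13, 16, 3]
peek()->3
peek()->3
peek()->3
peek()->3

Final stack: [13, 16, 3]


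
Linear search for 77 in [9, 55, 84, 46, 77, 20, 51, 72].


i=0: 9!=77
i=1: 55!=77
i=2: 84!=77
i=3: 46!=77
i=4: 77==77 found!

Found at 4, 5 comps


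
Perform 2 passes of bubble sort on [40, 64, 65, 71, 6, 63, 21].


Initial: [40, 64, 65, 71, 6, 63, 21]
Pass 1: [40, 64, 65, 6, 63, 21, 71] (3 swaps)
Pass 2: [40, 64, 6, 63, 21, 65, 71] (3 swaps)

After 2 passes: [40, 64, 6, 63, 21, 65, 71]


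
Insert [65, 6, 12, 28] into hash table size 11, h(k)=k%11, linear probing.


Insert 65: h=10 -> slot 10
Insert 6: h=6 -> slot 6
Insert 12: h=1 -> slot 1
Insert 28: h=6, 1 probes -> slot 7

Table: [None, 12, None, None, None, None, 6, 28, None, None, 65]


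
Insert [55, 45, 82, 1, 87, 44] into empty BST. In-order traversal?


Insert 55: root
Insert 45: L from 55
Insert 82: R from 55
Insert 1: L from 55 -> L from 45
Insert 87: R from 55 -> R from 82
Insert 44: L from 55 -> L from 45 -> R from 1

In-order: [1, 44, 45, 55, 82, 87]


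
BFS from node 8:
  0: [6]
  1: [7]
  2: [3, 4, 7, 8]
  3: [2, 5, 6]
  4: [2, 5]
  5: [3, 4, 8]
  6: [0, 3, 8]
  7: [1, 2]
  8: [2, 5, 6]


Visit 8, enqueue [2, 5, 6]
Visit 2, enqueue [3, 4, 7]
Visit 5, enqueue []
Visit 6, enqueue [0]
Visit 3, enqueue []
Visit 4, enqueue []
Visit 7, enqueue [1]
Visit 0, enqueue []
Visit 1, enqueue []

BFS order: [8, 2, 5, 6, 3, 4, 7, 0, 1]


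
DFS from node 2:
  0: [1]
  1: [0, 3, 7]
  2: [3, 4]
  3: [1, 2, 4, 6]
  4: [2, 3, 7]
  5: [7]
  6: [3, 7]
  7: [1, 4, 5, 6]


Visit 2, push [4, 3]
Visit 3, push [6, 4, 1]
Visit 1, push [7, 0]
Visit 0, push []
Visit 7, push [6, 5, 4]
Visit 4, push []
Visit 5, push []
Visit 6, push []

DFS order: [2, 3, 1, 0, 7, 4, 5, 6]


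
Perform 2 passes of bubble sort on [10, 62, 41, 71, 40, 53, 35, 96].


Initial: [10, 62, 41, 71, 40, 53, 35, 96]
Pass 1: [10, 41, 62, 40, 53, 35, 71, 96] (4 swaps)
Pass 2: [10, 41, 40, 53, 35, 62, 71, 96] (3 swaps)

After 2 passes: [10, 41, 40, 53, 35, 62, 71, 96]


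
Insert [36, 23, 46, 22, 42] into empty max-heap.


Insert 36: [36]
Insert 23: [36, 23]
Insert 46: [46, 23, 36]
Insert 22: [46, 23, 36, 22]
Insert 42: [46, 42, 36, 22, 23]

Final heap: [46, 42, 36, 22, 23]


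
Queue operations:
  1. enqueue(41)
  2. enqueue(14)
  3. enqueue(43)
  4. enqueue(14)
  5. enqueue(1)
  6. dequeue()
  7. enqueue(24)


enqueue(41) -> [41]
enqueue(14) -> [41, 14]
enqueue(43) -> [41, 14, 43]
enqueue(14) -> [41, 14, 43, 14]
enqueue(1) -> [41, 14, 43, 14, 1]
dequeue()->41, [14, 43, 14, 1]
enqueue(24) -> [14, 43, 14, 1, 24]

Final queue: [14, 43, 14, 1, 24]


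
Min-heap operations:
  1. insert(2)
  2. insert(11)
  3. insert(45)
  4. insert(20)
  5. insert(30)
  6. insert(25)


insert(2) -> [2]
insert(11) -> [2, 11]
insert(45) -> [2, 11, 45]
insert(20) -> [2, 11, 45, 20]
insert(30) -> [2, 11, 45, 20, 30]
insert(25) -> [2, 11, 25, 20, 30, 45]

Final heap: [2, 11, 25, 20, 30, 45]


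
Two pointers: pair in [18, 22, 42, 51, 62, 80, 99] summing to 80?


lo=0(18)+hi=6(99)=117
lo=0(18)+hi=5(80)=98
lo=0(18)+hi=4(62)=80

Yes: 18+62=80


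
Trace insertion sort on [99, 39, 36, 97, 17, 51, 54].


Initial: [99, 39, 36, 97, 17, 51, 54]
Insert 39: [39, 99, 36, 97, 17, 51, 54]
Insert 36: [36, 39, 99, 97, 17, 51, 54]
Insert 97: [36, 39, 97, 99, 17, 51, 54]
Insert 17: [17, 36, 39, 97, 99, 51, 54]
Insert 51: [17, 36, 39, 51, 97, 99, 54]
Insert 54: [17, 36, 39, 51, 54, 97, 99]

Sorted: [17, 36, 39, 51, 54, 97, 99]


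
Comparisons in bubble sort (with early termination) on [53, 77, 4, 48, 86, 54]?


Algorithm: bubble sort (with early termination)
Input: [53, 77, 4, 48, 86, 54]
Sorted: [4, 48, 53, 54, 77, 86]

12


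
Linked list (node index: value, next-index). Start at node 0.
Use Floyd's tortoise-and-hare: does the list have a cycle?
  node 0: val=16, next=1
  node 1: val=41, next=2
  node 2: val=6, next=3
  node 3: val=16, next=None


Floyd's tortoise (slow, +1) and hare (fast, +2):
  init: slow=0, fast=0
  step 1: slow=1, fast=2
  step 2: fast 2->3->None, no cycle

Cycle: no


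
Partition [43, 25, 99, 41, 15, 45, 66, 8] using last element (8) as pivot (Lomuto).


Pivot: 8
Place pivot at 0: [8, 25, 99, 41, 15, 45, 66, 43]

Partitioned: [8, 25, 99, 41, 15, 45, 66, 43]


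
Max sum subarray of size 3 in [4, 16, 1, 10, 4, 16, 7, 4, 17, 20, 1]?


[0:3]: 21
[1:4]: 27
[2:5]: 15
[3:6]: 30
[4:7]: 27
[5:8]: 27
[6:9]: 28
[7:10]: 41
[8:11]: 38

Max: 41 at [7:10]


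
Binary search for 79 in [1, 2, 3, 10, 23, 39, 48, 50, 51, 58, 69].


Step 1: lo=0, hi=10, mid=5, val=39
Step 2: lo=6, hi=10, mid=8, val=51
Step 3: lo=9, hi=10, mid=9, val=58
Step 4: lo=10, hi=10, mid=10, val=69

Not found


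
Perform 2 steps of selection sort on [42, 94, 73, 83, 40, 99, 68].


Initial: [42, 94, 73, 83, 40, 99, 68]
Step 1: min=40 at 4
  Swap: [40, 94, 73, 83, 42, 99, 68]
Step 2: min=42 at 4
  Swap: [40, 42, 73, 83, 94, 99, 68]

After 2 steps: [40, 42, 73, 83, 94, 99, 68]


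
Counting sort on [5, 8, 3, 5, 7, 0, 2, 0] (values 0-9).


Input: [5, 8, 3, 5, 7, 0, 2, 0]
Counts: [2, 0, 1, 1, 0, 2, 0, 1, 1, 0]

Sorted: [0, 0, 2, 3, 5, 5, 7, 8]


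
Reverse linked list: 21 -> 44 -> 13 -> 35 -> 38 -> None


Step 1: curr=21, set curr.next=prev(None) | reversed so far: 21
Step 2: curr=44, set curr.next=prev(21) | reversed so far: 44 -> 21
Step 3: curr=13, set curr.next=prev(44) | reversed so far: 13 -> 44 -> 21
Step 4: curr=35, set curr.next=prev(13) | reversed so far: 35 -> 13 -> 44 -> 21
Step 5: curr=38, set curr.next=prev(35) | reversed so far: 38 -> 35 -> 13 -> 44 -> 21

38 -> 35 -> 13 -> 44 -> 21 -> None


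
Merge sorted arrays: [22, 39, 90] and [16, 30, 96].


Take 16 from B
Take 22 from A
Take 30 from B
Take 39 from A
Take 90 from A

Merged: [16, 22, 30, 39, 90, 96]


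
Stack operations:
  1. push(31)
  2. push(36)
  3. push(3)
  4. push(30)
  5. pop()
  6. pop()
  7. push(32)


push(31) -> [31]
push(36) -> [31, 36]
push(3) -> [31, 36, 3]
push(30) -> [31, 36, 3, 30]
pop()->30, [31, 36, 3]
pop()->3, [31, 36]
push(32) -> [31, 36, 32]

Final stack: [31, 36, 32]


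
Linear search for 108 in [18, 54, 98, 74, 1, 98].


i=0: 18!=108
i=1: 54!=108
i=2: 98!=108
i=3: 74!=108
i=4: 1!=108
i=5: 98!=108

Not found, 6 comps


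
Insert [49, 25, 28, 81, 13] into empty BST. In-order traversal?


Insert 49: root
Insert 25: L from 49
Insert 28: L from 49 -> R from 25
Insert 81: R from 49
Insert 13: L from 49 -> L from 25

In-order: [13, 25, 28, 49, 81]


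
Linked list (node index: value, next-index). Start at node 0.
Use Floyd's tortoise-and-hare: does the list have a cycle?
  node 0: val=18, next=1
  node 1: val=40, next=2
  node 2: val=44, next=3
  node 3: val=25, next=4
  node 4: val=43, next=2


Floyd's tortoise (slow, +1) and hare (fast, +2):
  init: slow=0, fast=0
  step 1: slow=1, fast=2
  step 2: slow=2, fast=4
  step 3: slow=3, fast=3
  slow == fast at node 3: cycle detected

Cycle: yes


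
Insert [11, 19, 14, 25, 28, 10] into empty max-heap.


Insert 11: [11]
Insert 19: [19, 11]
Insert 14: [19, 11, 14]
Insert 25: [25, 19, 14, 11]
Insert 28: [28, 25, 14, 11, 19]
Insert 10: [28, 25, 14, 11, 19, 10]

Final heap: [28, 25, 14, 11, 19, 10]


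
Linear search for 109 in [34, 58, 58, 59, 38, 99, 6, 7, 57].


i=0: 34!=109
i=1: 58!=109
i=2: 58!=109
i=3: 59!=109
i=4: 38!=109
i=5: 99!=109
i=6: 6!=109
i=7: 7!=109
i=8: 57!=109

Not found, 9 comps


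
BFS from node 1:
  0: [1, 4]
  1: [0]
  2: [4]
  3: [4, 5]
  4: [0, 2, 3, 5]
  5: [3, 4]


Visit 1, enqueue [0]
Visit 0, enqueue [4]
Visit 4, enqueue [2, 3, 5]
Visit 2, enqueue []
Visit 3, enqueue []
Visit 5, enqueue []

BFS order: [1, 0, 4, 2, 3, 5]


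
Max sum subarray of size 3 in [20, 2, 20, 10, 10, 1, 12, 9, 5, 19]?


[0:3]: 42
[1:4]: 32
[2:5]: 40
[3:6]: 21
[4:7]: 23
[5:8]: 22
[6:9]: 26
[7:10]: 33

Max: 42 at [0:3]


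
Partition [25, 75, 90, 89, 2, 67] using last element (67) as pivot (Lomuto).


Pivot: 67
  25 <= 67: advance i (no swap)
  2 <= 67: swap -> [25, 2, 90, 89, 75, 67]
Place pivot at 2: [25, 2, 67, 89, 75, 90]

Partitioned: [25, 2, 67, 89, 75, 90]


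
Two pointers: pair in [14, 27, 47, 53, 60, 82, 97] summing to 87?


lo=0(14)+hi=6(97)=111
lo=0(14)+hi=5(82)=96
lo=0(14)+hi=4(60)=74
lo=1(27)+hi=4(60)=87

Yes: 27+60=87


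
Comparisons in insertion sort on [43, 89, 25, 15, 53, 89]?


Algorithm: insertion sort
Input: [43, 89, 25, 15, 53, 89]
Sorted: [15, 25, 43, 53, 89, 89]

9


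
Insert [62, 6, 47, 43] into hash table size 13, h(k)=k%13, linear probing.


Insert 62: h=10 -> slot 10
Insert 6: h=6 -> slot 6
Insert 47: h=8 -> slot 8
Insert 43: h=4 -> slot 4

Table: [None, None, None, None, 43, None, 6, None, 47, None, 62, None, None]


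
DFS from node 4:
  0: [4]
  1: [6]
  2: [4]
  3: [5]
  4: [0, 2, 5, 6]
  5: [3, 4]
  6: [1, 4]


Visit 4, push [6, 5, 2, 0]
Visit 0, push []
Visit 2, push []
Visit 5, push [3]
Visit 3, push []
Visit 6, push [1]
Visit 1, push []

DFS order: [4, 0, 2, 5, 3, 6, 1]


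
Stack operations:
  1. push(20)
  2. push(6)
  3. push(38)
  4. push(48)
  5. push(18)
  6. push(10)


push(20) -> [20]
push(6) -> [20, 6]
push(38) -> [20, 6, 38]
push(48) -> [20, 6, 38, 48]
push(18) -> [20, 6, 38, 48, 18]
push(10) -> [20, 6, 38, 48, 18, 10]

Final stack: [20, 6, 38, 48, 18, 10]


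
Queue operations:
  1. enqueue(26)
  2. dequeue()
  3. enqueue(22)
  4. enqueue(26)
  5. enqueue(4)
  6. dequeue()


enqueue(26) -> [26]
dequeue()->26, []
enqueue(22) -> [22]
enqueue(26) -> [22, 26]
enqueue(4) -> [22, 26, 4]
dequeue()->22, [26, 4]

Final queue: [26, 4]


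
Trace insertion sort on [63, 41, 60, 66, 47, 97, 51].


Initial: [63, 41, 60, 66, 47, 97, 51]
Insert 41: [41, 63, 60, 66, 47, 97, 51]
Insert 60: [41, 60, 63, 66, 47, 97, 51]
Insert 66: [41, 60, 63, 66, 47, 97, 51]
Insert 47: [41, 47, 60, 63, 66, 97, 51]
Insert 97: [41, 47, 60, 63, 66, 97, 51]
Insert 51: [41, 47, 51, 60, 63, 66, 97]

Sorted: [41, 47, 51, 60, 63, 66, 97]


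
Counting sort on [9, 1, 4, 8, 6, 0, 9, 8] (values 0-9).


Input: [9, 1, 4, 8, 6, 0, 9, 8]
Counts: [1, 1, 0, 0, 1, 0, 1, 0, 2, 2]

Sorted: [0, 1, 4, 6, 8, 8, 9, 9]


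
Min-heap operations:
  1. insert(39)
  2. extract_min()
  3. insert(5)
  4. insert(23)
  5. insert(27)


insert(39) -> [39]
extract_min()->39, []
insert(5) -> [5]
insert(23) -> [5, 23]
insert(27) -> [5, 23, 27]

Final heap: [5, 23, 27]


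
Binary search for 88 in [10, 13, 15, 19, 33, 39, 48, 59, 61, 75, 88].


Step 1: lo=0, hi=10, mid=5, val=39
Step 2: lo=6, hi=10, mid=8, val=61
Step 3: lo=9, hi=10, mid=9, val=75
Step 4: lo=10, hi=10, mid=10, val=88

Found at index 10


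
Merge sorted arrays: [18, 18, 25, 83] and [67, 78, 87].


Take 18 from A
Take 18 from A
Take 25 from A
Take 67 from B
Take 78 from B
Take 83 from A

Merged: [18, 18, 25, 67, 78, 83, 87]


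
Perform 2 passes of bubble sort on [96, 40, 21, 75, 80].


Initial: [96, 40, 21, 75, 80]
Pass 1: [40, 21, 75, 80, 96] (4 swaps)
Pass 2: [21, 40, 75, 80, 96] (1 swaps)

After 2 passes: [21, 40, 75, 80, 96]


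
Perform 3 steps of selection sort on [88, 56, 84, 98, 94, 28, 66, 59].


Initial: [88, 56, 84, 98, 94, 28, 66, 59]
Step 1: min=28 at 5
  Swap: [28, 56, 84, 98, 94, 88, 66, 59]
Step 2: min=56 at 1
  Swap: [28, 56, 84, 98, 94, 88, 66, 59]
Step 3: min=59 at 7
  Swap: [28, 56, 59, 98, 94, 88, 66, 84]

After 3 steps: [28, 56, 59, 98, 94, 88, 66, 84]


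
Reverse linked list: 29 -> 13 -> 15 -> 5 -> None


Step 1: curr=29, set curr.next=prev(None) | reversed so far: 29
Step 2: curr=13, set curr.next=prev(29) | reversed so far: 13 -> 29
Step 3: curr=15, set curr.next=prev(13) | reversed so far: 15 -> 13 -> 29
Step 4: curr=5, set curr.next=prev(15) | reversed so far: 5 -> 15 -> 13 -> 29

5 -> 15 -> 13 -> 29 -> None


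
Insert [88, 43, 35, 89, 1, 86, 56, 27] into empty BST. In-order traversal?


Insert 88: root
Insert 43: L from 88
Insert 35: L from 88 -> L from 43
Insert 89: R from 88
Insert 1: L from 88 -> L from 43 -> L from 35
Insert 86: L from 88 -> R from 43
Insert 56: L from 88 -> R from 43 -> L from 86
Insert 27: L from 88 -> L from 43 -> L from 35 -> R from 1

In-order: [1, 27, 35, 43, 56, 86, 88, 89]


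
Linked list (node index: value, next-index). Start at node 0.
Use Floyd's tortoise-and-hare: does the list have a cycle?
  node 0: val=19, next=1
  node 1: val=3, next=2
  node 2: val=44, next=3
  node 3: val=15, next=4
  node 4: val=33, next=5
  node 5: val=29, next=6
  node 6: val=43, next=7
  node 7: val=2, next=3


Floyd's tortoise (slow, +1) and hare (fast, +2):
  init: slow=0, fast=0
  step 1: slow=1, fast=2
  step 2: slow=2, fast=4
  step 3: slow=3, fast=6
  step 4: slow=4, fast=3
  step 5: slow=5, fast=5
  slow == fast at node 5: cycle detected

Cycle: yes


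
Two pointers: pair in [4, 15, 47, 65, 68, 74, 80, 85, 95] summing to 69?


lo=0(4)+hi=8(95)=99
lo=0(4)+hi=7(85)=89
lo=0(4)+hi=6(80)=84
lo=0(4)+hi=5(74)=78
lo=0(4)+hi=4(68)=72
lo=0(4)+hi=3(65)=69

Yes: 4+65=69


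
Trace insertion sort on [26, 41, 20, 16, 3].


Initial: [26, 41, 20, 16, 3]
Insert 41: [26, 41, 20, 16, 3]
Insert 20: [20, 26, 41, 16, 3]
Insert 16: [16, 20, 26, 41, 3]
Insert 3: [3, 16, 20, 26, 41]

Sorted: [3, 16, 20, 26, 41]


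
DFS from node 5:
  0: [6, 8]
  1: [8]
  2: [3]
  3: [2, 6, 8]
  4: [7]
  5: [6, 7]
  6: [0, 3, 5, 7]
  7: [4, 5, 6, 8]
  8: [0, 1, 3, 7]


Visit 5, push [7, 6]
Visit 6, push [7, 3, 0]
Visit 0, push [8]
Visit 8, push [7, 3, 1]
Visit 1, push []
Visit 3, push [2]
Visit 2, push []
Visit 7, push [4]
Visit 4, push []

DFS order: [5, 6, 0, 8, 1, 3, 2, 7, 4]


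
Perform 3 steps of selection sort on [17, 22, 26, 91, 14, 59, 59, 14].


Initial: [17, 22, 26, 91, 14, 59, 59, 14]
Step 1: min=14 at 4
  Swap: [14, 22, 26, 91, 17, 59, 59, 14]
Step 2: min=14 at 7
  Swap: [14, 14, 26, 91, 17, 59, 59, 22]
Step 3: min=17 at 4
  Swap: [14, 14, 17, 91, 26, 59, 59, 22]

After 3 steps: [14, 14, 17, 91, 26, 59, 59, 22]


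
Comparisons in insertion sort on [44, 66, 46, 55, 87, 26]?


Algorithm: insertion sort
Input: [44, 66, 46, 55, 87, 26]
Sorted: [26, 44, 46, 55, 66, 87]

11


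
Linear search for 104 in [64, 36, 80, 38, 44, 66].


i=0: 64!=104
i=1: 36!=104
i=2: 80!=104
i=3: 38!=104
i=4: 44!=104
i=5: 66!=104

Not found, 6 comps


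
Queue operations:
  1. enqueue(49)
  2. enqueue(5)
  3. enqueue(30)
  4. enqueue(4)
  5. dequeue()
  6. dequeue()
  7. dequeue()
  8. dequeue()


enqueue(49) -> [49]
enqueue(5) -> [49, 5]
enqueue(30) -> [49, 5, 30]
enqueue(4) -> [49, 5, 30, 4]
dequeue()->49, [5, 30, 4]
dequeue()->5, [30, 4]
dequeue()->30, [4]
dequeue()->4, []

Final queue: []


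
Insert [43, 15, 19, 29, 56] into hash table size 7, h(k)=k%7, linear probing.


Insert 43: h=1 -> slot 1
Insert 15: h=1, 1 probes -> slot 2
Insert 19: h=5 -> slot 5
Insert 29: h=1, 2 probes -> slot 3
Insert 56: h=0 -> slot 0

Table: [56, 43, 15, 29, None, 19, None]


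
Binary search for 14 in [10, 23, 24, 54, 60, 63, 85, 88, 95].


Step 1: lo=0, hi=8, mid=4, val=60
Step 2: lo=0, hi=3, mid=1, val=23
Step 3: lo=0, hi=0, mid=0, val=10

Not found


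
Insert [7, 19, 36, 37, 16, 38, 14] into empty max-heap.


Insert 7: [7]
Insert 19: [19, 7]
Insert 36: [36, 7, 19]
Insert 37: [37, 36, 19, 7]
Insert 16: [37, 36, 19, 7, 16]
Insert 38: [38, 36, 37, 7, 16, 19]
Insert 14: [38, 36, 37, 7, 16, 19, 14]

Final heap: [38, 36, 37, 7, 16, 19, 14]


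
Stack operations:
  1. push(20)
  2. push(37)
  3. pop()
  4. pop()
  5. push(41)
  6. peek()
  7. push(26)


push(20) -> [20]
push(37) -> [20, 37]
pop()->37, [20]
pop()->20, []
push(41) -> [41]
peek()->41
push(26) -> [41, 26]

Final stack: [41, 26]


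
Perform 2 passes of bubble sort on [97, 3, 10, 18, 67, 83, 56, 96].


Initial: [97, 3, 10, 18, 67, 83, 56, 96]
Pass 1: [3, 10, 18, 67, 83, 56, 96, 97] (7 swaps)
Pass 2: [3, 10, 18, 67, 56, 83, 96, 97] (1 swaps)

After 2 passes: [3, 10, 18, 67, 56, 83, 96, 97]


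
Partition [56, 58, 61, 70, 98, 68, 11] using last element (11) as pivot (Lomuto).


Pivot: 11
Place pivot at 0: [11, 58, 61, 70, 98, 68, 56]

Partitioned: [11, 58, 61, 70, 98, 68, 56]


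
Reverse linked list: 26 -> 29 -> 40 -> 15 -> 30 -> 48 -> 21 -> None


Step 1: curr=26, set curr.next=prev(None) | reversed so far: 26
Step 2: curr=29, set curr.next=prev(26) | reversed so far: 29 -> 26
Step 3: curr=40, set curr.next=prev(29) | reversed so far: 40 -> 29 -> 26
Step 4: curr=15, set curr.next=prev(40) | reversed so far: 15 -> 40 -> 29 -> 26
Step 5: curr=30, set curr.next=prev(15) | reversed so far: 30 -> 15 -> 40 -> 29 -> 26
Step 6: curr=48, set curr.next=prev(30) | reversed so far: 48 -> 30 -> 15 -> 40 -> 29 -> 26
Step 7: curr=21, set curr.next=prev(48) | reversed so far: 21 -> 48 -> 30 -> 15 -> 40 -> 29 -> 26

21 -> 48 -> 30 -> 15 -> 40 -> 29 -> 26 -> None


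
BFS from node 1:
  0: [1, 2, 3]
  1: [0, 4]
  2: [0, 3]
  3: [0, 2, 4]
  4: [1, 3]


Visit 1, enqueue [0, 4]
Visit 0, enqueue [2, 3]
Visit 4, enqueue []
Visit 2, enqueue []
Visit 3, enqueue []

BFS order: [1, 0, 4, 2, 3]


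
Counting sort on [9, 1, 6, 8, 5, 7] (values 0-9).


Input: [9, 1, 6, 8, 5, 7]
Counts: [0, 1, 0, 0, 0, 1, 1, 1, 1, 1]

Sorted: [1, 5, 6, 7, 8, 9]


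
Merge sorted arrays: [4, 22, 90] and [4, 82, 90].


Take 4 from A
Take 4 from B
Take 22 from A
Take 82 from B
Take 90 from A

Merged: [4, 4, 22, 82, 90, 90]


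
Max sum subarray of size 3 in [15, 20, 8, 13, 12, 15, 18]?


[0:3]: 43
[1:4]: 41
[2:5]: 33
[3:6]: 40
[4:7]: 45

Max: 45 at [4:7]


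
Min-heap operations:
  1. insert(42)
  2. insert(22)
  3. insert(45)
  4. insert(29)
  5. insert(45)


insert(42) -> [42]
insert(22) -> [22, 42]
insert(45) -> [22, 42, 45]
insert(29) -> [22, 29, 45, 42]
insert(45) -> [22, 29, 45, 42, 45]

Final heap: [22, 29, 45, 42, 45]


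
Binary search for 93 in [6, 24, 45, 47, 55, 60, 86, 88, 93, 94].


Step 1: lo=0, hi=9, mid=4, val=55
Step 2: lo=5, hi=9, mid=7, val=88
Step 3: lo=8, hi=9, mid=8, val=93

Found at index 8


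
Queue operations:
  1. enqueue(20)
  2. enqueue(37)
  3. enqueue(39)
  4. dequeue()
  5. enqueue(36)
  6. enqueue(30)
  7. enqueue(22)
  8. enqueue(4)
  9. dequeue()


enqueue(20) -> [20]
enqueue(37) -> [20, 37]
enqueue(39) -> [20, 37, 39]
dequeue()->20, [37, 39]
enqueue(36) -> [37, 39, 36]
enqueue(30) -> [37, 39, 36, 30]
enqueue(22) -> [37, 39, 36, 30, 22]
enqueue(4) -> [37, 39, 36, 30, 22, 4]
dequeue()->37, [39, 36, 30, 22, 4]

Final queue: [39, 36, 30, 22, 4]


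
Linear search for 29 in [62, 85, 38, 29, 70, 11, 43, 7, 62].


i=0: 62!=29
i=1: 85!=29
i=2: 38!=29
i=3: 29==29 found!

Found at 3, 4 comps


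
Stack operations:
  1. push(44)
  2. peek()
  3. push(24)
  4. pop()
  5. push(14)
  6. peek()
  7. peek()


push(44) -> [44]
peek()->44
push(24) -> [44, 24]
pop()->24, [44]
push(14) -> [44, 14]
peek()->14
peek()->14

Final stack: [44, 14]


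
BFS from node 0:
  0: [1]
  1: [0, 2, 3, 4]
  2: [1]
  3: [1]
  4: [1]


Visit 0, enqueue [1]
Visit 1, enqueue [2, 3, 4]
Visit 2, enqueue []
Visit 3, enqueue []
Visit 4, enqueue []

BFS order: [0, 1, 2, 3, 4]


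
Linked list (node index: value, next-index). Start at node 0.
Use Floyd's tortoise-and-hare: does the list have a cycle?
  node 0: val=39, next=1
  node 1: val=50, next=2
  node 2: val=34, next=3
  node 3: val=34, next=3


Floyd's tortoise (slow, +1) and hare (fast, +2):
  init: slow=0, fast=0
  step 1: slow=1, fast=2
  step 2: slow=2, fast=3
  step 3: slow=3, fast=3
  slow == fast at node 3: cycle detected

Cycle: yes


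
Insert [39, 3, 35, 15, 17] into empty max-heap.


Insert 39: [39]
Insert 3: [39, 3]
Insert 35: [39, 3, 35]
Insert 15: [39, 15, 35, 3]
Insert 17: [39, 17, 35, 3, 15]

Final heap: [39, 17, 35, 3, 15]


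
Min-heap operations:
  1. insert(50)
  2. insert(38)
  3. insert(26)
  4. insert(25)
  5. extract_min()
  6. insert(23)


insert(50) -> [50]
insert(38) -> [38, 50]
insert(26) -> [26, 50, 38]
insert(25) -> [25, 26, 38, 50]
extract_min()->25, [26, 50, 38]
insert(23) -> [23, 26, 38, 50]

Final heap: [23, 26, 38, 50]


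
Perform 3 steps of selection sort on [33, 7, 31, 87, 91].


Initial: [33, 7, 31, 87, 91]
Step 1: min=7 at 1
  Swap: [7, 33, 31, 87, 91]
Step 2: min=31 at 2
  Swap: [7, 31, 33, 87, 91]
Step 3: min=33 at 2
  Swap: [7, 31, 33, 87, 91]

After 3 steps: [7, 31, 33, 87, 91]


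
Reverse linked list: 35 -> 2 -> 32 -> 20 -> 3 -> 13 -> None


Step 1: curr=35, set curr.next=prev(None) | reversed so far: 35
Step 2: curr=2, set curr.next=prev(35) | reversed so far: 2 -> 35
Step 3: curr=32, set curr.next=prev(2) | reversed so far: 32 -> 2 -> 35
Step 4: curr=20, set curr.next=prev(32) | reversed so far: 20 -> 32 -> 2 -> 35
Step 5: curr=3, set curr.next=prev(20) | reversed so far: 3 -> 20 -> 32 -> 2 -> 35
Step 6: curr=13, set curr.next=prev(3) | reversed so far: 13 -> 3 -> 20 -> 32 -> 2 -> 35

13 -> 3 -> 20 -> 32 -> 2 -> 35 -> None


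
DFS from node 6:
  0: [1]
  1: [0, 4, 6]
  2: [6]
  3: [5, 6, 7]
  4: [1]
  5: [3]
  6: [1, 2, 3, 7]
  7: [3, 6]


Visit 6, push [7, 3, 2, 1]
Visit 1, push [4, 0]
Visit 0, push []
Visit 4, push []
Visit 2, push []
Visit 3, push [7, 5]
Visit 5, push []
Visit 7, push []

DFS order: [6, 1, 0, 4, 2, 3, 5, 7]


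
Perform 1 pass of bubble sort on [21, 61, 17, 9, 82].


Initial: [21, 61, 17, 9, 82]
Pass 1: [21, 17, 9, 61, 82] (2 swaps)

After 1 pass: [21, 17, 9, 61, 82]


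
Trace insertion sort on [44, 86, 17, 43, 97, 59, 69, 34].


Initial: [44, 86, 17, 43, 97, 59, 69, 34]
Insert 86: [44, 86, 17, 43, 97, 59, 69, 34]
Insert 17: [17, 44, 86, 43, 97, 59, 69, 34]
Insert 43: [17, 43, 44, 86, 97, 59, 69, 34]
Insert 97: [17, 43, 44, 86, 97, 59, 69, 34]
Insert 59: [17, 43, 44, 59, 86, 97, 69, 34]
Insert 69: [17, 43, 44, 59, 69, 86, 97, 34]
Insert 34: [17, 34, 43, 44, 59, 69, 86, 97]

Sorted: [17, 34, 43, 44, 59, 69, 86, 97]


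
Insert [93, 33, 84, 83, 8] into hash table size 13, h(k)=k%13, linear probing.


Insert 93: h=2 -> slot 2
Insert 33: h=7 -> slot 7
Insert 84: h=6 -> slot 6
Insert 83: h=5 -> slot 5
Insert 8: h=8 -> slot 8

Table: [None, None, 93, None, None, 83, 84, 33, 8, None, None, None, None]


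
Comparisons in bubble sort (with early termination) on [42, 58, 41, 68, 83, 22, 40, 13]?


Algorithm: bubble sort (with early termination)
Input: [42, 58, 41, 68, 83, 22, 40, 13]
Sorted: [13, 22, 40, 41, 42, 58, 68, 83]

28


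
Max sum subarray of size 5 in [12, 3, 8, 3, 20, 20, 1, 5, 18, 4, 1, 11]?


[0:5]: 46
[1:6]: 54
[2:7]: 52
[3:8]: 49
[4:9]: 64
[5:10]: 48
[6:11]: 29
[7:12]: 39

Max: 64 at [4:9]


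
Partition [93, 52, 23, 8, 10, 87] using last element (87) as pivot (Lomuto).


Pivot: 87
  52 <= 87: swap -> [52, 93, 23, 8, 10, 87]
  23 <= 87: swap -> [52, 23, 93, 8, 10, 87]
  8 <= 87: swap -> [52, 23, 8, 93, 10, 87]
  10 <= 87: swap -> [52, 23, 8, 10, 93, 87]
Place pivot at 4: [52, 23, 8, 10, 87, 93]

Partitioned: [52, 23, 8, 10, 87, 93]


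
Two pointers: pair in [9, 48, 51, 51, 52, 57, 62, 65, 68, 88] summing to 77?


lo=0(9)+hi=9(88)=97
lo=0(9)+hi=8(68)=77

Yes: 9+68=77


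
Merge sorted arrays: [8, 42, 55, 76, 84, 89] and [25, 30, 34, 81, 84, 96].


Take 8 from A
Take 25 from B
Take 30 from B
Take 34 from B
Take 42 from A
Take 55 from A
Take 76 from A
Take 81 from B
Take 84 from A
Take 84 from B
Take 89 from A

Merged: [8, 25, 30, 34, 42, 55, 76, 81, 84, 84, 89, 96]


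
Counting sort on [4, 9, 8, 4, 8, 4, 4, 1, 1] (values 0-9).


Input: [4, 9, 8, 4, 8, 4, 4, 1, 1]
Counts: [0, 2, 0, 0, 4, 0, 0, 0, 2, 1]

Sorted: [1, 1, 4, 4, 4, 4, 8, 8, 9]


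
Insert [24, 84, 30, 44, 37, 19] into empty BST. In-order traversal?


Insert 24: root
Insert 84: R from 24
Insert 30: R from 24 -> L from 84
Insert 44: R from 24 -> L from 84 -> R from 30
Insert 37: R from 24 -> L from 84 -> R from 30 -> L from 44
Insert 19: L from 24

In-order: [19, 24, 30, 37, 44, 84]


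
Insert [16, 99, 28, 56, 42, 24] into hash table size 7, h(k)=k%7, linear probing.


Insert 16: h=2 -> slot 2
Insert 99: h=1 -> slot 1
Insert 28: h=0 -> slot 0
Insert 56: h=0, 3 probes -> slot 3
Insert 42: h=0, 4 probes -> slot 4
Insert 24: h=3, 2 probes -> slot 5

Table: [28, 99, 16, 56, 42, 24, None]


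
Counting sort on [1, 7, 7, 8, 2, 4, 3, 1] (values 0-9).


Input: [1, 7, 7, 8, 2, 4, 3, 1]
Counts: [0, 2, 1, 1, 1, 0, 0, 2, 1, 0]

Sorted: [1, 1, 2, 3, 4, 7, 7, 8]


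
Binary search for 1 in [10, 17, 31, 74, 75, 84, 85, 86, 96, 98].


Step 1: lo=0, hi=9, mid=4, val=75
Step 2: lo=0, hi=3, mid=1, val=17
Step 3: lo=0, hi=0, mid=0, val=10

Not found


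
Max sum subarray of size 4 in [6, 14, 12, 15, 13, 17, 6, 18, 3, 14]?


[0:4]: 47
[1:5]: 54
[2:6]: 57
[3:7]: 51
[4:8]: 54
[5:9]: 44
[6:10]: 41

Max: 57 at [2:6]


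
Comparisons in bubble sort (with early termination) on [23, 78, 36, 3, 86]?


Algorithm: bubble sort (with early termination)
Input: [23, 78, 36, 3, 86]
Sorted: [3, 23, 36, 78, 86]

10


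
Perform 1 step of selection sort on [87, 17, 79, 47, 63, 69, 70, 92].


Initial: [87, 17, 79, 47, 63, 69, 70, 92]
Step 1: min=17 at 1
  Swap: [17, 87, 79, 47, 63, 69, 70, 92]

After 1 step: [17, 87, 79, 47, 63, 69, 70, 92]


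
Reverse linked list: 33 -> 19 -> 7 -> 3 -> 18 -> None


Step 1: curr=33, set curr.next=prev(None) | reversed so far: 33
Step 2: curr=19, set curr.next=prev(33) | reversed so far: 19 -> 33
Step 3: curr=7, set curr.next=prev(19) | reversed so far: 7 -> 19 -> 33
Step 4: curr=3, set curr.next=prev(7) | reversed so far: 3 -> 7 -> 19 -> 33
Step 5: curr=18, set curr.next=prev(3) | reversed so far: 18 -> 3 -> 7 -> 19 -> 33

18 -> 3 -> 7 -> 19 -> 33 -> None


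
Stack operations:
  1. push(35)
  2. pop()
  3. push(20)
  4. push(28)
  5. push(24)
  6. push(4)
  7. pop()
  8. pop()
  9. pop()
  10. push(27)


push(35) -> [35]
pop()->35, []
push(20) -> [20]
push(28) -> [20, 28]
push(24) -> [20, 28, 24]
push(4) -> [20, 28, 24, 4]
pop()->4, [20, 28, 24]
pop()->24, [20, 28]
pop()->28, [20]
push(27) -> [20, 27]

Final stack: [20, 27]


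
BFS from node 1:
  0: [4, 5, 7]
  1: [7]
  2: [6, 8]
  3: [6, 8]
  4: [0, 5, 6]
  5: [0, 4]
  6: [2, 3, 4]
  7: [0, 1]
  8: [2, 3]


Visit 1, enqueue [7]
Visit 7, enqueue [0]
Visit 0, enqueue [4, 5]
Visit 4, enqueue [6]
Visit 5, enqueue []
Visit 6, enqueue [2, 3]
Visit 2, enqueue [8]
Visit 3, enqueue []
Visit 8, enqueue []

BFS order: [1, 7, 0, 4, 5, 6, 2, 3, 8]


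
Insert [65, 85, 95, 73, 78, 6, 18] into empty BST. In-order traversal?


Insert 65: root
Insert 85: R from 65
Insert 95: R from 65 -> R from 85
Insert 73: R from 65 -> L from 85
Insert 78: R from 65 -> L from 85 -> R from 73
Insert 6: L from 65
Insert 18: L from 65 -> R from 6

In-order: [6, 18, 65, 73, 78, 85, 95]


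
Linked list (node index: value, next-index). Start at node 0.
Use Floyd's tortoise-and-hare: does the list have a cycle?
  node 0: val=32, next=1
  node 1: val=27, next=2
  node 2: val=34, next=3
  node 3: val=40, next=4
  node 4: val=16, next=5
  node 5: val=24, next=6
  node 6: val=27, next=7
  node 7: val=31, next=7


Floyd's tortoise (slow, +1) and hare (fast, +2):
  init: slow=0, fast=0
  step 1: slow=1, fast=2
  step 2: slow=2, fast=4
  step 3: slow=3, fast=6
  step 4: slow=4, fast=7
  step 5: slow=5, fast=7
  step 6: slow=6, fast=7
  step 7: slow=7, fast=7
  slow == fast at node 7: cycle detected

Cycle: yes


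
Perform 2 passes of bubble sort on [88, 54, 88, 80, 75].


Initial: [88, 54, 88, 80, 75]
Pass 1: [54, 88, 80, 75, 88] (3 swaps)
Pass 2: [54, 80, 75, 88, 88] (2 swaps)

After 2 passes: [54, 80, 75, 88, 88]


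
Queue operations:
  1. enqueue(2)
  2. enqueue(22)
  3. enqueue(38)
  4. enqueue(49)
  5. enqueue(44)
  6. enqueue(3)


enqueue(2) -> [2]
enqueue(22) -> [2, 22]
enqueue(38) -> [2, 22, 38]
enqueue(49) -> [2, 22, 38, 49]
enqueue(44) -> [2, 22, 38, 49, 44]
enqueue(3) -> [2, 22, 38, 49, 44, 3]

Final queue: [2, 22, 38, 49, 44, 3]


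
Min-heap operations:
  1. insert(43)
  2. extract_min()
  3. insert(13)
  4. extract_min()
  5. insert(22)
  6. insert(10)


insert(43) -> [43]
extract_min()->43, []
insert(13) -> [13]
extract_min()->13, []
insert(22) -> [22]
insert(10) -> [10, 22]

Final heap: [10, 22]
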